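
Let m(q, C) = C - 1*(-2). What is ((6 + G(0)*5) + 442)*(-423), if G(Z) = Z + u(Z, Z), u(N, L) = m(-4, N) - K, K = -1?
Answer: -195849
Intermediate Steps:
m(q, C) = 2 + C (m(q, C) = C + 2 = 2 + C)
u(N, L) = 3 + N (u(N, L) = (2 + N) - 1*(-1) = (2 + N) + 1 = 3 + N)
G(Z) = 3 + 2*Z (G(Z) = Z + (3 + Z) = 3 + 2*Z)
((6 + G(0)*5) + 442)*(-423) = ((6 + (3 + 2*0)*5) + 442)*(-423) = ((6 + (3 + 0)*5) + 442)*(-423) = ((6 + 3*5) + 442)*(-423) = ((6 + 15) + 442)*(-423) = (21 + 442)*(-423) = 463*(-423) = -195849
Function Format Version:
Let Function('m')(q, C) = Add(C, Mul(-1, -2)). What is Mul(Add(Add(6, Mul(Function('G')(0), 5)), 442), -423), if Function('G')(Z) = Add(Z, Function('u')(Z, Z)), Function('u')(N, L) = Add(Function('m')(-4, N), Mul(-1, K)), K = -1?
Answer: -195849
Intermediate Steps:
Function('m')(q, C) = Add(2, C) (Function('m')(q, C) = Add(C, 2) = Add(2, C))
Function('u')(N, L) = Add(3, N) (Function('u')(N, L) = Add(Add(2, N), Mul(-1, -1)) = Add(Add(2, N), 1) = Add(3, N))
Function('G')(Z) = Add(3, Mul(2, Z)) (Function('G')(Z) = Add(Z, Add(3, Z)) = Add(3, Mul(2, Z)))
Mul(Add(Add(6, Mul(Function('G')(0), 5)), 442), -423) = Mul(Add(Add(6, Mul(Add(3, Mul(2, 0)), 5)), 442), -423) = Mul(Add(Add(6, Mul(Add(3, 0), 5)), 442), -423) = Mul(Add(Add(6, Mul(3, 5)), 442), -423) = Mul(Add(Add(6, 15), 442), -423) = Mul(Add(21, 442), -423) = Mul(463, -423) = -195849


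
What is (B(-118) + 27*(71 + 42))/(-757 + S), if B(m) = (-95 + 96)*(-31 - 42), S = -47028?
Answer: -2978/47785 ≈ -0.062321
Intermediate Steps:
B(m) = -73 (B(m) = 1*(-73) = -73)
(B(-118) + 27*(71 + 42))/(-757 + S) = (-73 + 27*(71 + 42))/(-757 - 47028) = (-73 + 27*113)/(-47785) = (-73 + 3051)*(-1/47785) = 2978*(-1/47785) = -2978/47785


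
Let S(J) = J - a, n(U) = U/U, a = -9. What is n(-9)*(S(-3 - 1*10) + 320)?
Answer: 316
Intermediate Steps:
n(U) = 1
S(J) = 9 + J (S(J) = J - 1*(-9) = J + 9 = 9 + J)
n(-9)*(S(-3 - 1*10) + 320) = 1*((9 + (-3 - 1*10)) + 320) = 1*((9 + (-3 - 10)) + 320) = 1*((9 - 13) + 320) = 1*(-4 + 320) = 1*316 = 316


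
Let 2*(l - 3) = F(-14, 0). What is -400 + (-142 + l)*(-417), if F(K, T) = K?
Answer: 60482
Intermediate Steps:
l = -4 (l = 3 + (½)*(-14) = 3 - 7 = -4)
-400 + (-142 + l)*(-417) = -400 + (-142 - 4)*(-417) = -400 - 146*(-417) = -400 + 60882 = 60482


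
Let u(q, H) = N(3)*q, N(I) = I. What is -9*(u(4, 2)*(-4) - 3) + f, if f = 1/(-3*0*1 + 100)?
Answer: 45901/100 ≈ 459.01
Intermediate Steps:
u(q, H) = 3*q
f = 1/100 (f = 1/(0*1 + 100) = 1/(0 + 100) = 1/100 ≈ 0.010000)
-9*(u(4, 2)*(-4) - 3) + f = -9*((3*4)*(-4) - 3) + 1/100 = -9*(12*(-4) - 3) + 1/100 = -9*(-48 - 3) + 1/100 = -9*(-51) + 1/100 = 459 + 1/100 = 45901/100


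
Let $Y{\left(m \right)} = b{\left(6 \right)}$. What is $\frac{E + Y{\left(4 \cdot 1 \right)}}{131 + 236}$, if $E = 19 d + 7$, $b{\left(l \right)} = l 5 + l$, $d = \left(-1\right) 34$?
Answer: $- \frac{603}{367} \approx -1.6431$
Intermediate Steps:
$d = -34$
$b{\left(l \right)} = 6 l$ ($b{\left(l \right)} = 5 l + l = 6 l$)
$E = -639$ ($E = 19 \left(-34\right) + 7 = -646 + 7 = -639$)
$Y{\left(m \right)} = 36$ ($Y{\left(m \right)} = 6 \cdot 6 = 36$)
$\frac{E + Y{\left(4 \cdot 1 \right)}}{131 + 236} = \frac{-639 + 36}{131 + 236} = - \frac{603}{367}$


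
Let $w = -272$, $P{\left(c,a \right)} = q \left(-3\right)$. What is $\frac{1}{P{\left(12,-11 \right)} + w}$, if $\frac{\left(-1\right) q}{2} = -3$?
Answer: $- \frac{1}{290} \approx -0.0034483$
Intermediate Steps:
$q = 6$ ($q = \left(-2\right) \left(-3\right) = 6$)
$P{\left(c,a \right)} = -18$ ($P{\left(c,a \right)} = 6 \left(-3\right) = -18$)
$\frac{1}{P{\left(12,-11 \right)} + w} = \frac{1}{-18 - 272} = \frac{1}{-290} = - \frac{1}{290}$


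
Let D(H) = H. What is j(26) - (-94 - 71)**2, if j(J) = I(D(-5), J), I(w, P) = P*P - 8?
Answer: -26557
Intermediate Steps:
I(w, P) = -8 + P**2 (I(w, P) = P**2 - 8 = -8 + P**2)
j(J) = -8 + J**2
j(26) - (-94 - 71)**2 = (-8 + 26**2) - (-94 - 71)**2 = (-8 + 676) - 1*(-165)**2 = 668 - 1*27225 = 668 - 27225 = -26557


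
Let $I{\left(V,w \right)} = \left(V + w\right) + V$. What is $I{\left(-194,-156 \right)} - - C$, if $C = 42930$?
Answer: $42386$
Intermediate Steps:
$I{\left(V,w \right)} = w + 2 V$
$I{\left(-194,-156 \right)} - - C = \left(-156 + 2 \left(-194\right)\right) - \left(-1\right) 42930 = \left(-156 - 388\right) - -42930 = -544 + 42930 = 42386$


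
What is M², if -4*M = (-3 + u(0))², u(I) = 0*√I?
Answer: 81/16 ≈ 5.0625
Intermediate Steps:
u(I) = 0
M = -9/4 (M = -(-3 + 0)²/4 = -¼*(-3)² = -¼*9 = -9/4 ≈ -2.2500)
M² = (-9/4)² = 81/16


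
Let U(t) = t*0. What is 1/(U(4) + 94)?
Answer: 1/94 ≈ 0.010638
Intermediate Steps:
U(t) = 0
1/(U(4) + 94) = 1/(0 + 94) = 1/94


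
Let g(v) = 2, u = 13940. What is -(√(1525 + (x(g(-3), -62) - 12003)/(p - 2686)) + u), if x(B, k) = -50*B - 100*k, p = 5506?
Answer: -13940 - √3027690885/1410 ≈ -13979.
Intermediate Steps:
x(B, k) = -100*k - 50*B
-(√(1525 + (x(g(-3), -62) - 12003)/(p - 2686)) + u) = -(√(1525 + ((-100*(-62) - 50*2) - 12003)/(5506 - 2686)) + 13940) = -(√(1525 + ((6200 - 100) - 12003)/2820) + 13940) = -(√(1525 + (6100 - 12003)*(1/2820)) + 13940) = -(√(1525 - 5903*1/2820) + 13940) = -(√(1525 - 5903/2820) + 13940) = -(√(4294597/2820) + 13940) = -(√3027690885/1410 + 13940) = -(13940 + √3027690885/1410) = -13940 - √3027690885/1410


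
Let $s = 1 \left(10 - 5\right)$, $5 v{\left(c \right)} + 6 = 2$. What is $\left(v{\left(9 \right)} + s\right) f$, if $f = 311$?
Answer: $\frac{6531}{5} \approx 1306.2$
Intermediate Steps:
$v{\left(c \right)} = - \frac{4}{5}$ ($v{\left(c \right)} = - \frac{6}{5} + \frac{1}{5} \cdot 2 = - \frac{6}{5} + \frac{2}{5} = - \frac{4}{5}$)
$s = 5$ ($s = 1 \cdot 5 = 5$)
$\left(v{\left(9 \right)} + s\right) f = \left(- \frac{4}{5} + 5\right) 311 = \frac{21}{5} \cdot 311 = \frac{6531}{5}$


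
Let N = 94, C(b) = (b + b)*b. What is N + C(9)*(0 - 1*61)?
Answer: -9788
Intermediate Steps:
C(b) = 2*b² (C(b) = (2*b)*b = 2*b²)
N + C(9)*(0 - 1*61) = 94 + (2*9²)*(0 - 1*61) = 94 + (2*81)*(0 - 61) = 94 + 162*(-61) = 94 - 9882 = -9788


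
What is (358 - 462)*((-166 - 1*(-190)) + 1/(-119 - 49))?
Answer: -52403/21 ≈ -2495.4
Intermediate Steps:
(358 - 462)*((-166 - 1*(-190)) + 1/(-119 - 49)) = -104*((-166 + 190) + 1/(-168)) = -104*(24 - 1/168) = -104*4031/168 = -52403/21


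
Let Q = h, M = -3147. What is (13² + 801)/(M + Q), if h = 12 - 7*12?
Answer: -970/3219 ≈ -0.30134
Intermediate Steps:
h = -72 (h = 12 - 84 = -72)
Q = -72
(13² + 801)/(M + Q) = (13² + 801)/(-3147 - 72) = (169 + 801)/(-3219) = 970*(-1/3219) = -970/3219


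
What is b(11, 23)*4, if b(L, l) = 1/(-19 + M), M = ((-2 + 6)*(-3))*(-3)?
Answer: 4/17 ≈ 0.23529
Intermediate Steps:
M = 36 (M = (4*(-3))*(-3) = -12*(-3) = 36)
b(L, l) = 1/17 (b(L, l) = 1/(-19 + 36) = 1/17)
b(11, 23)*4 = (1/17)*4 = 4/17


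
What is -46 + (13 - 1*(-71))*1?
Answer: 38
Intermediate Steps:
-46 + (13 - 1*(-71))*1 = -46 + (13 + 71)*1 = -46 + 84*1 = -46 + 84 = 38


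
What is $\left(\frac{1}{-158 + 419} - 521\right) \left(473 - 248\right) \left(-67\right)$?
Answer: $\frac{227766500}{29} \approx 7.854 \cdot 10^{6}$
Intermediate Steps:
$\left(\frac{1}{-158 + 419} - 521\right) \left(473 - 248\right) \left(-67\right) = \left(\frac{1}{261} - 521\right) 225 \left(-67\right) = \left(- \frac{135980}{261}\right) 225 \left(-67\right) = \left(- \frac{3399500}{29}\right) \left(-67\right) = \frac{227766500}{29}$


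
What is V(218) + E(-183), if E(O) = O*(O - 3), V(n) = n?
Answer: 34256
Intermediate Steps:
E(O) = O*(-3 + O)
V(218) + E(-183) = 218 - 183*(-3 - 183) = 218 - 183*(-186) = 218 + 34038 = 34256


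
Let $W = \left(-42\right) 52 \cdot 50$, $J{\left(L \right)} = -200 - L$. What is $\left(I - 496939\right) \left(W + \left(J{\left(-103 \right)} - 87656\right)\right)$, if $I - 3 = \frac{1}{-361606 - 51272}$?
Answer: $\frac{13469874453702659}{137626} \approx 9.7873 \cdot 10^{10}$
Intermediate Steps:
$W = -109200$ ($W = \left(-2184\right) 50 = -109200$)
$I = \frac{1238633}{412878}$ ($I = 3 + \frac{1}{-361606 - 51272} = 3 + \frac{1}{-412878} = 3 - \frac{1}{412878} = \frac{1238633}{412878} \approx 3.0$)
$\left(I - 496939\right) \left(W + \left(J{\left(-103 \right)} - 87656\right)\right) = \left(\frac{1238633}{412878} - 496939\right) \left(-109200 - 87753\right) = - \frac{205173941809 \left(-109200 + \left(\left(-200 + 103\right) - 87656\right)\right)}{412878} = - \frac{205173941809 \left(-109200 - 87753\right)}{412878} = \left(- \frac{205173941809}{412878}\right) \left(-196953\right) = \frac{13469874453702659}{137626}$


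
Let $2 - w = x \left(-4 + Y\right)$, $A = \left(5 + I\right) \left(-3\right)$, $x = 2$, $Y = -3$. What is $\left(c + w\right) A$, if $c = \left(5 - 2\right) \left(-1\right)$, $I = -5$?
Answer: $0$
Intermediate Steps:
$A = 0$ ($A = \left(5 - 5\right) \left(-3\right) = 0 \left(-3\right) = 0$)
$w = 16$ ($w = 2 - 2 \left(-4 - 3\right) = 2 - 2 \left(-7\right) = 2 - -14 = 2 + 14 = 16$)
$c = -3$ ($c = 3 \left(-1\right) = -3$)
$\left(c + w\right) A = \left(-3 + 16\right) 0 = 13 \cdot 0 = 0$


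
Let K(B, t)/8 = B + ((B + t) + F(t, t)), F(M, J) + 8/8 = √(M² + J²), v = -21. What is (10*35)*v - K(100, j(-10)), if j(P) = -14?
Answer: -8830 - 112*√2 ≈ -8988.4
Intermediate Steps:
F(M, J) = -1 + √(J² + M²) (F(M, J) = -1 + √(M² + J²) = -1 + √(J² + M²))
K(B, t) = -8 + 8*t + 16*B + 8*√2*√(t²) (K(B, t) = 8*(B + ((B + t) + (-1 + √(t² + t²)))) = 8*(B + ((B + t) + (-1 + √(2*t²)))) = 8*(B + ((B + t) + (-1 + √2*√(t²)))) = 8*(B + (-1 + B + t + √2*√(t²))) = 8*(-1 + t + 2*B + √2*√(t²)) = -8 + 8*t + 16*B + 8*√2*√(t²))
(10*35)*v - K(100, j(-10)) = (10*35)*(-21) - (-8 + 8*(-14) + 16*100 + 8*√2*√((-14)²)) = 350*(-21) - (-8 - 112 + 1600 + 8*√2*√196) = -7350 - (-8 - 112 + 1600 + 8*√2*14) = -7350 - (-8 - 112 + 1600 + 112*√2) = -7350 - (1480 + 112*√2) = -7350 + (-1480 - 112*√2) = -8830 - 112*√2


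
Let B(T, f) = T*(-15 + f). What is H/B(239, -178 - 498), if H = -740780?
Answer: 740780/165149 ≈ 4.4855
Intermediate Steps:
H/B(239, -178 - 498) = -740780*1/(239*(-15 + (-178 - 498))) = -740780*1/(239*(-15 - 676)) = -740780/(239*(-691)) = -740780/(-165149) = -740780*(-1/165149) = 740780/165149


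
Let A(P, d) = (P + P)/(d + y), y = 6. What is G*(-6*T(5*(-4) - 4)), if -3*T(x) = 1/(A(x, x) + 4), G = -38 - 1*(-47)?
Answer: 27/10 ≈ 2.7000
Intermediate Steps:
A(P, d) = 2*P/(6 + d) (A(P, d) = (P + P)/(d + 6) = (2*P)/(6 + d) = 2*P/(6 + d))
G = 9 (G = -38 + 47 = 9)
T(x) = -1/(3*(4 + 2*x/(6 + x))) (T(x) = -1/(3*(2*x/(6 + x) + 4)) = -1/(3*(4 + 2*x/(6 + x))))
G*(-6*T(5*(-4) - 4)) = 9*(-(-6 - (5*(-4) - 4))/(3*(4 + (5*(-4) - 4)))) = 9*(-(-6 - (-20 - 4))/(3*(4 + (-20 - 4)))) = 9*(-(-6 - 1*(-24))/(3*(4 - 24))) = 9*(-(-6 + 24)/(3*(-20))) = 9*(-(-1)*18/(3*20)) = 9*(-6*(-1/20)) = 9*(3/10) = 27/10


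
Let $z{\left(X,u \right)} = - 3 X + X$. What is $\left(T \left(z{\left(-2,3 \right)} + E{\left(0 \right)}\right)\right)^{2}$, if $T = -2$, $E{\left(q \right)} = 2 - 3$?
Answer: $36$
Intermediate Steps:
$E{\left(q \right)} = -1$ ($E{\left(q \right)} = 2 - 3 = -1$)
$z{\left(X,u \right)} = - 2 X$
$\left(T \left(z{\left(-2,3 \right)} + E{\left(0 \right)}\right)\right)^{2} = \left(- 2 \left(\left(-2\right) \left(-2\right) - 1\right)\right)^{2} = \left(- 2 \left(4 - 1\right)\right)^{2} = \left(\left(-2\right) 3\right)^{2} = \left(-6\right)^{2} = 36$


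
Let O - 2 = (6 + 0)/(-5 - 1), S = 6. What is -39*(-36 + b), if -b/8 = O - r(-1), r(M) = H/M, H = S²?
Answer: 12948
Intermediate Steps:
H = 36 (H = 6² = 36)
O = 1 (O = 2 + (6 + 0)/(-5 - 1) = 2 + 6/(-6) = 2 + 6*(-⅙) = 2 - 1 = 1)
r(M) = 36/M
b = -296 (b = -8*(1 - 36/(-1)) = -8*(1 - 36*(-1)) = -8*(1 - 1*(-36)) = -8*(1 + 36) = -8*37 = -296)
-39*(-36 + b) = -39*(-36 - 296) = -39*(-332) = 12948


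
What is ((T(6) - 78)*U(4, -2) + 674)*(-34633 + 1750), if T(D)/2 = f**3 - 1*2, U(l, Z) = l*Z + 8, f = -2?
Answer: -22163142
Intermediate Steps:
U(l, Z) = 8 + Z*l (U(l, Z) = Z*l + 8 = 8 + Z*l)
T(D) = -20 (T(D) = 2*((-2)**3 - 1*2) = 2*(-8 - 2) = 2*(-10) = -20)
((T(6) - 78)*U(4, -2) + 674)*(-34633 + 1750) = ((-20 - 78)*(8 - 2*4) + 674)*(-34633 + 1750) = (-98*(8 - 8) + 674)*(-32883) = (-98*0 + 674)*(-32883) = (0 + 674)*(-32883) = 674*(-32883) = -22163142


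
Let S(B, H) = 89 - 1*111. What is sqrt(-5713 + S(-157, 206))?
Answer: I*sqrt(5735) ≈ 75.73*I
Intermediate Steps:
S(B, H) = -22 (S(B, H) = 89 - 111 = -22)
sqrt(-5713 + S(-157, 206)) = sqrt(-5713 - 22) = sqrt(-5735) = I*sqrt(5735)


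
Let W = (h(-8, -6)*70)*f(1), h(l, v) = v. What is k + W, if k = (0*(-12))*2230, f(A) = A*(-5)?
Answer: 2100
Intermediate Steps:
f(A) = -5*A
W = 2100 (W = (-6*70)*(-5*1) = -420*(-5) = 2100)
k = 0 (k = 0*2230 = 0)
k + W = 0 + 2100 = 2100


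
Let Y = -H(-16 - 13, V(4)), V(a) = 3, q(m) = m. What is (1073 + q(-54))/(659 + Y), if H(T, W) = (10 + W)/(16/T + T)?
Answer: 873283/565140 ≈ 1.5452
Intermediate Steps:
H(T, W) = (10 + W)/(T + 16/T)
Y = 377/857 (Y = -(-16 - 13)*(10 + 3)/(16 + (-16 - 13)²) = -(-29)*13/(16 + (-29)²) = -(-29)*13/(16 + 841) = -(-29)*13/857 = -1*(-377/857) = 377/857 ≈ 0.43991)
(1073 + q(-54))/(659 + Y) = (1073 - 54)/(659 + 377/857) = 1019/(565140/857) = 1019*(857/565140) = 873283/565140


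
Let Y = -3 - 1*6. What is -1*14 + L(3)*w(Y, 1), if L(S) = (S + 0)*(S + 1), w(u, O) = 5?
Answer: 46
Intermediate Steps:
Y = -9 (Y = -3 - 6 = -9)
L(S) = S*(1 + S)
-1*14 + L(3)*w(Y, 1) = -1*14 + (3*(1 + 3))*5 = -14 + (3*4)*5 = -14 + 12*5 = -14 + 60 = 46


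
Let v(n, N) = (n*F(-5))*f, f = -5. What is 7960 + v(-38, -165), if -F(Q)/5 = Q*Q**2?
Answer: 126710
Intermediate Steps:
F(Q) = -5*Q**3 (F(Q) = -5*Q*Q**2 = -5*Q**3)
v(n, N) = -3125*n (v(n, N) = (n*(-5*(-5)**3))*(-5) = (n*(-5*(-125)))*(-5) = (n*625)*(-5) = (625*n)*(-5) = -3125*n)
7960 + v(-38, -165) = 7960 - 3125*(-38) = 7960 + 118750 = 126710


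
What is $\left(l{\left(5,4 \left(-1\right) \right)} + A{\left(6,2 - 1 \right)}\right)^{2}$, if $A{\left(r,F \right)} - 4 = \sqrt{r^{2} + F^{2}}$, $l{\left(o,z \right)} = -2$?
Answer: $\left(2 + \sqrt{37}\right)^{2} \approx 65.331$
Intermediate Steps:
$A{\left(r,F \right)} = 4 + \sqrt{F^{2} + r^{2}}$ ($A{\left(r,F \right)} = 4 + \sqrt{r^{2} + F^{2}} = 4 + \sqrt{F^{2} + r^{2}}$)
$\left(l{\left(5,4 \left(-1\right) \right)} + A{\left(6,2 - 1 \right)}\right)^{2} = \left(-2 + \left(4 + \sqrt{\left(2 - 1\right)^{2} + 6^{2}}\right)\right)^{2} = \left(-2 + \left(4 + \sqrt{\left(2 - 1\right)^{2} + 36}\right)\right)^{2} = \left(-2 + \left(4 + \sqrt{1^{2} + 36}\right)\right)^{2} = \left(-2 + \left(4 + \sqrt{1 + 36}\right)\right)^{2} = \left(-2 + \left(4 + \sqrt{37}\right)\right)^{2} = \left(2 + \sqrt{37}\right)^{2}$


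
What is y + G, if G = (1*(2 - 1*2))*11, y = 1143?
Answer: 1143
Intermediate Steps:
G = 0 (G = (1*(2 - 2))*11 = (1*0)*11 = 0*11 = 0)
y + G = 1143 + 0 = 1143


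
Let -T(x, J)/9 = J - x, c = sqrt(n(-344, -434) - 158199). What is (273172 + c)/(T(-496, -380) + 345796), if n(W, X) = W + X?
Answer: 68293/86188 + I*sqrt(158977)/344752 ≈ 0.79237 + 0.0011565*I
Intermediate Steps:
c = I*sqrt(158977) (c = sqrt((-344 - 434) - 158199) = sqrt(-778 - 158199) = sqrt(-158977) = I*sqrt(158977) ≈ 398.72*I)
T(x, J) = -9*J + 9*x (T(x, J) = -9*(J - x) = -9*J + 9*x)
(273172 + c)/(T(-496, -380) + 345796) = (273172 + I*sqrt(158977))/((-9*(-380) + 9*(-496)) + 345796) = (273172 + I*sqrt(158977))/((3420 - 4464) + 345796) = (273172 + I*sqrt(158977))/(-1044 + 345796) = (273172 + I*sqrt(158977))/344752 = (273172 + I*sqrt(158977))*(1/344752) = 68293/86188 + I*sqrt(158977)/344752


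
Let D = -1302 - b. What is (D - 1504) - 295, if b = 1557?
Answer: -4658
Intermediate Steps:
D = -2859 (D = -1302 - 1*1557 = -1302 - 1557 = -2859)
(D - 1504) - 295 = (-2859 - 1504) - 295 = -4363 - 295 = -4658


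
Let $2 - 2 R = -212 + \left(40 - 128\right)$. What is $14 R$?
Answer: $2114$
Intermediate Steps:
$R = 151$ ($R = 1 - \frac{-212 + \left(40 - 128\right)}{2} = 1 - \frac{-212 - 88}{2} = 1 - -150 = 1 + 150 = 151$)
$14 R = 14 \cdot 151 = 2114$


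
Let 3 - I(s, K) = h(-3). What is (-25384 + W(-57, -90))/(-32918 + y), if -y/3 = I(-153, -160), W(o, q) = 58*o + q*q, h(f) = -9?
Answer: 10295/16477 ≈ 0.62481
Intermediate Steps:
W(o, q) = q² + 58*o (W(o, q) = 58*o + q² = q² + 58*o)
I(s, K) = 12 (I(s, K) = 3 - 1*(-9) = 3 + 9 = 12)
y = -36 (y = -3*12 = -36)
(-25384 + W(-57, -90))/(-32918 + y) = (-25384 + ((-90)² + 58*(-57)))/(-32918 - 36) = (-25384 + (8100 - 3306))/(-32954) = (-25384 + 4794)*(-1/32954) = -20590*(-1/32954) = 10295/16477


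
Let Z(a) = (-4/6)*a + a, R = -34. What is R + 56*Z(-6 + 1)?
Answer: -382/3 ≈ -127.33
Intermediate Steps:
Z(a) = a/3 (Z(a) = (-4*⅙)*a + a = -2*a/3 + a = a/3)
R + 56*Z(-6 + 1) = -34 + 56*((-6 + 1)/3) = -34 + 56*((⅓)*(-5)) = -34 + 56*(-5/3) = -34 - 280/3 = -382/3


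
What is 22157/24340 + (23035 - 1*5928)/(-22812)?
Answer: 5566319/34702755 ≈ 0.16040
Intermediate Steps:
22157/24340 + (23035 - 1*5928)/(-22812) = 22157*(1/24340) + (23035 - 5928)*(-1/22812) = 22157/24340 + 17107*(-1/22812) = 22157/24340 - 17107/22812 = 5566319/34702755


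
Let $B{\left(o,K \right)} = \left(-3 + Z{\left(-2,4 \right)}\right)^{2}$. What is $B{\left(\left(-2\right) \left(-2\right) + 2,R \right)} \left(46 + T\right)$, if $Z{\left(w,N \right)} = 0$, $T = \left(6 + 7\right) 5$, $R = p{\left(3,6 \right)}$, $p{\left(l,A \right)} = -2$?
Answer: $999$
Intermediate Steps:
$R = -2$
$T = 65$ ($T = 13 \cdot 5 = 65$)
$B{\left(o,K \right)} = 9$ ($B{\left(o,K \right)} = \left(-3 + 0\right)^{2} = \left(-3\right)^{2} = 9$)
$B{\left(\left(-2\right) \left(-2\right) + 2,R \right)} \left(46 + T\right) = 9 \left(46 + 65\right) = 9 \cdot 111 = 999$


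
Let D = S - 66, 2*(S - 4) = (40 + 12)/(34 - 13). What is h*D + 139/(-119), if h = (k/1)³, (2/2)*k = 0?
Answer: -139/119 ≈ -1.1681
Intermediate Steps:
k = 0
h = 0 (h = (0/1)³ = (0*1)³ = 0³ = 0)
S = 110/21 (S = 4 + ((40 + 12)/(34 - 13))/2 = 4 + (52/21)/2 = 4 + (52*(1/21))/2 = 4 + (½)*(52/21) = 4 + 26/21 = 110/21 ≈ 5.2381)
D = -1276/21 (D = 110/21 - 66 = -1276/21 ≈ -60.762)
h*D + 139/(-119) = 0*(-1276/21) + 139/(-119) = 0 + 139*(-1/119) = 0 - 139/119 = -139/119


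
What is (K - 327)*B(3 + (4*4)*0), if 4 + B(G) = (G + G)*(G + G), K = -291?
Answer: -19776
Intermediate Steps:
B(G) = -4 + 4*G**2 (B(G) = -4 + (G + G)*(G + G) = -4 + (2*G)*(2*G) = -4 + 4*G**2)
(K - 327)*B(3 + (4*4)*0) = (-291 - 327)*(-4 + 4*(3 + (4*4)*0)**2) = -618*(-4 + 4*(3 + 16*0)**2) = -618*(-4 + 4*(3 + 0)**2) = -618*(-4 + 4*3**2) = -618*(-4 + 4*9) = -618*(-4 + 36) = -618*32 = -19776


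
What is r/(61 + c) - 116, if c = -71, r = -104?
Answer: -528/5 ≈ -105.60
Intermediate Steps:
r/(61 + c) - 116 = -104/(61 - 71) - 116 = -104/(-10) - 116 = -1/10*(-104) - 116 = 52/5 - 116 = -528/5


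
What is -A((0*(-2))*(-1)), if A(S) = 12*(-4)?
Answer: 48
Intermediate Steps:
A(S) = -48
-A((0*(-2))*(-1)) = -1*(-48) = 48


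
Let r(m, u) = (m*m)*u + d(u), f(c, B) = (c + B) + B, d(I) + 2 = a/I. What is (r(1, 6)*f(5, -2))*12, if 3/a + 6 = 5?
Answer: 42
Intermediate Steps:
a = -3 (a = 3/(-6 + 5) = 3/(-1) = 3*(-1) = -3)
d(I) = -2 - 3/I
f(c, B) = c + 2*B (f(c, B) = (B + c) + B = c + 2*B)
r(m, u) = -2 - 3/u + u*m² (r(m, u) = (m*m)*u + (-2 - 3/u) = m²*u + (-2 - 3/u) = u*m² + (-2 - 3/u) = -2 - 3/u + u*m²)
(r(1, 6)*f(5, -2))*12 = ((-2 - 3/6 + 6*1²)*(5 + 2*(-2)))*12 = ((-2 - 3*⅙ + 6*1)*(5 - 4))*12 = ((-2 - ½ + 6)*1)*12 = ((7/2)*1)*12 = (7/2)*12 = 42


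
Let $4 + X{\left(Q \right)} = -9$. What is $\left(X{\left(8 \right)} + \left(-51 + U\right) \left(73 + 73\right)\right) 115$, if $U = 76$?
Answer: $418255$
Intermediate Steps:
$X{\left(Q \right)} = -13$ ($X{\left(Q \right)} = -4 - 9 = -13$)
$\left(X{\left(8 \right)} + \left(-51 + U\right) \left(73 + 73\right)\right) 115 = \left(-13 + \left(-51 + 76\right) \left(73 + 73\right)\right) 115 = \left(-13 + 25 \cdot 146\right) 115 = \left(-13 + 3650\right) 115 = 3637 \cdot 115 = 418255$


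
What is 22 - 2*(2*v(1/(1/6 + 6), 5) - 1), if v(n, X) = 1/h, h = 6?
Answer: 70/3 ≈ 23.333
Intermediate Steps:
v(n, X) = 1/6
22 - 2*(2*v(1/(1/6 + 6), 5) - 1) = 22 - 2*(2*(1/6) - 1) = 22 - 2*(1/3 - 1) = 22 - 2*(-2/3) = 22 + 4/3 = 70/3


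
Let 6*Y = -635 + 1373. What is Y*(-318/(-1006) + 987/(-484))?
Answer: -51599115/243452 ≈ -211.95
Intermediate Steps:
Y = 123 (Y = (-635 + 1373)/6 = (⅙)*738 = 123)
Y*(-318/(-1006) + 987/(-484)) = 123*(-318/(-1006) + 987/(-484)) = 123*(-318*(-1/1006) + 987*(-1/484)) = 123*(159/503 - 987/484) = 123*(-419505/243452) = -51599115/243452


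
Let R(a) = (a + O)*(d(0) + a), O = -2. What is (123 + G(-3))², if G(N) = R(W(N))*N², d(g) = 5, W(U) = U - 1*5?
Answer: 154449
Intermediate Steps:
W(U) = -5 + U (W(U) = U - 5 = -5 + U)
R(a) = (-2 + a)*(5 + a) (R(a) = (a - 2)*(5 + a) = (-2 + a)*(5 + a))
G(N) = N²*(-25 + (-5 + N)² + 3*N) (G(N) = (-10 + (-5 + N)² + 3*(-5 + N))*N² = (-10 + (-5 + N)² + (-15 + 3*N))*N² = (-25 + (-5 + N)² + 3*N)*N² = N²*(-25 + (-5 + N)² + 3*N))
(123 + G(-3))² = (123 + (-3)³*(-7 - 3))² = (123 - 27*(-10))² = (123 + 270)² = 393² = 154449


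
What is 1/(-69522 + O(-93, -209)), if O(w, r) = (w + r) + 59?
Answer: -1/69765 ≈ -1.4334e-5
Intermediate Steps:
O(w, r) = 59 + r + w (O(w, r) = (r + w) + 59 = 59 + r + w)
1/(-69522 + O(-93, -209)) = 1/(-69522 + (59 - 209 - 93)) = 1/(-69522 - 243) = 1/(-69765) = -1/69765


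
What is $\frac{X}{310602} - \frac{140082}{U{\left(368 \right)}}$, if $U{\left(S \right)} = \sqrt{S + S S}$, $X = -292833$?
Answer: $- \frac{97611}{103534} - \frac{23347 \sqrt{943}}{1886} \approx -381.08$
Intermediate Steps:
$U{\left(S \right)} = \sqrt{S + S^{2}}$
$\frac{X}{310602} - \frac{140082}{U{\left(368 \right)}} = - \frac{292833}{310602} - \frac{140082}{\sqrt{368 \left(1 + 368\right)}} = \left(-292833\right) \frac{1}{310602} - \frac{140082}{\sqrt{368 \cdot 369}} = - \frac{97611}{103534} - \frac{140082}{\sqrt{135792}} = - \frac{97611}{103534} - \frac{140082}{12 \sqrt{943}} = - \frac{97611}{103534} - 140082 \frac{\sqrt{943}}{11316} = - \frac{97611}{103534} - \frac{23347 \sqrt{943}}{1886}$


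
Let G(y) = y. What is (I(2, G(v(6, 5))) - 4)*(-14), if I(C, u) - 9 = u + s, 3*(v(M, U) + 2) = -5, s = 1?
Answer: -98/3 ≈ -32.667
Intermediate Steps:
v(M, U) = -11/3 (v(M, U) = -2 + (⅓)*(-5) = -2 - 5/3 = -11/3)
I(C, u) = 10 + u (I(C, u) = 9 + (u + 1) = 9 + (1 + u) = 10 + u)
(I(2, G(v(6, 5))) - 4)*(-14) = ((10 - 11/3) - 4)*(-14) = (19/3 - 4)*(-14) = (7/3)*(-14) = -98/3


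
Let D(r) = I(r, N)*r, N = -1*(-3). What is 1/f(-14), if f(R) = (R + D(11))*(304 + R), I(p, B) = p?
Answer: 1/31030 ≈ 3.2227e-5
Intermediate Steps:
N = 3
D(r) = r² (D(r) = r*r = r²)
f(R) = (121 + R)*(304 + R) (f(R) = (R + 11²)*(304 + R) = (R + 121)*(304 + R) = (121 + R)*(304 + R))
1/f(-14) = 1/(36784 + (-14)² + 425*(-14)) = 1/(36784 + 196 - 5950) = 1/31030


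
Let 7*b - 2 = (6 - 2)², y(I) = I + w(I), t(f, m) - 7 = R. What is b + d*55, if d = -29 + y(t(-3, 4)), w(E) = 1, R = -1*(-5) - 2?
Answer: -6912/7 ≈ -987.43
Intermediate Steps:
R = 3 (R = 5 - 2 = 3)
t(f, m) = 10 (t(f, m) = 7 + 3 = 10)
y(I) = 1 + I (y(I) = I + 1 = 1 + I)
d = -18 (d = -29 + (1 + 10) = -29 + 11 = -18)
b = 18/7 (b = 2/7 + (6 - 2)²/7 = 2/7 + (⅐)*4² = 2/7 + (⅐)*16 = 2/7 + 16/7 = 18/7 ≈ 2.5714)
b + d*55 = 18/7 - 18*55 = 18/7 - 990 = -6912/7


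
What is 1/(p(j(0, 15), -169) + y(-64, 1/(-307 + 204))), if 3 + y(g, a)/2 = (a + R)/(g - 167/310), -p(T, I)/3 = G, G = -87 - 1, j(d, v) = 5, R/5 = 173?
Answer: 686907/158809246 ≈ 0.0043254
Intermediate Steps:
R = 865 (R = 5*173 = 865)
G = -88
p(T, I) = 264 (p(T, I) = -3*(-88) = 264)
y(g, a) = -6 + 2*(865 + a)/(-167/310 + g) (y(g, a) = -6 + 2*((a + 865)/(g - 167/310)) = -6 + 2*((865 + a)/(g - 167*1/310)) = -6 + 2*((865 + a)/(g - 167/310)) = -6 + 2*((865 + a)/(-167/310 + g)) = -6 + 2*(865 + a)/(-167/310 + g))
1/(p(j(0, 15), -169) + y(-64, 1/(-307 + 204))) = 1/(264 + 2*(268651 - 930*(-64) + 310/(-307 + 204))/(-167 + 310*(-64))) = 1/(264 + 2*(268651 + 59520 + 310/(-103))/(-167 - 19840)) = 1/(264 + 2*(268651 + 59520 + 310*(-1/103))/(-20007)) = 1/(264 + 2*(-1/20007)*(268651 + 59520 - 310/103)) = 1/(264 + 2*(-1/20007)*(33801303/103)) = 1/(264 - 22534202/686907) = 1/(158809246/686907) = 686907/158809246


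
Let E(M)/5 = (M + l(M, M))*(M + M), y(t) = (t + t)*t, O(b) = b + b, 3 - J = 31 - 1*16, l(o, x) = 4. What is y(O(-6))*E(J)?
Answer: 276480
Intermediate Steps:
J = -12 (J = 3 - (31 - 1*16) = 3 - (31 - 16) = 3 - 1*15 = 3 - 15 = -12)
O(b) = 2*b
y(t) = 2*t² (y(t) = (2*t)*t = 2*t²)
E(M) = 10*M*(4 + M) (E(M) = 5*((M + 4)*(M + M)) = 5*((4 + M)*(2*M)) = 5*(2*M*(4 + M)) = 10*M*(4 + M))
y(O(-6))*E(J) = (2*(2*(-6))²)*(10*(-12)*(4 - 12)) = (2*(-12)²)*(10*(-12)*(-8)) = (2*144)*960 = 288*960 = 276480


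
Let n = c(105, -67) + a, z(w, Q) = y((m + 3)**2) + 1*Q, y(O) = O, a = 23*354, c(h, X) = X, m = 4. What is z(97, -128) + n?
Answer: 7996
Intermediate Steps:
a = 8142
z(w, Q) = 49 + Q (z(w, Q) = (4 + 3)**2 + 1*Q = 7**2 + Q = 49 + Q)
n = 8075 (n = -67 + 8142 = 8075)
z(97, -128) + n = (49 - 128) + 8075 = -79 + 8075 = 7996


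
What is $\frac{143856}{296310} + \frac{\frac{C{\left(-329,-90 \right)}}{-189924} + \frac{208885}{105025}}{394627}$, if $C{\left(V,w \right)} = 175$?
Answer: $\frac{1294665337880099}{2666682694550580} \approx 0.4855$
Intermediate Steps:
$\frac{143856}{296310} + \frac{\frac{C{\left(-329,-90 \right)}}{-189924} + \frac{208885}{105025}}{394627} = \frac{143856}{296310} + \frac{\frac{175}{-189924} + \frac{208885}{105025}}{394627} = 143856 \cdot \frac{1}{296310} + \left(175 \left(- \frac{1}{189924}\right) + 208885 \cdot \frac{1}{105025}\right) \frac{1}{394627} = \frac{23976}{49385} + \left(- \frac{25}{27132} + \frac{41777}{21005}\right) \frac{1}{394627} = \frac{23976}{49385} + \frac{1132968439}{569907660} \cdot \frac{1}{394627} = \frac{23976}{49385} + \frac{1132968439}{224900950142820} = \frac{1294665337880099}{2666682694550580}$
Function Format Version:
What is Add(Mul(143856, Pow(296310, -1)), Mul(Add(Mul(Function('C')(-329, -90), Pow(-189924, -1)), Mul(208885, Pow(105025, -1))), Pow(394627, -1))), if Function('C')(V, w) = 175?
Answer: Rational(1294665337880099, 2666682694550580) ≈ 0.48550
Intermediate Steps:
Add(Mul(143856, Pow(296310, -1)), Mul(Add(Mul(Function('C')(-329, -90), Pow(-189924, -1)), Mul(208885, Pow(105025, -1))), Pow(394627, -1))) = Add(Mul(143856, Pow(296310, -1)), Mul(Add(Mul(175, Pow(-189924, -1)), Mul(208885, Pow(105025, -1))), Pow(394627, -1))) = Add(Mul(143856, Rational(1, 296310)), Mul(Add(Mul(175, Rational(-1, 189924)), Mul(208885, Rational(1, 105025))), Rational(1, 394627))) = Add(Rational(23976, 49385), Mul(Add(Rational(-25, 27132), Rational(41777, 21005)), Rational(1, 394627))) = Add(Rational(23976, 49385), Mul(Rational(1132968439, 569907660), Rational(1, 394627))) = Add(Rational(23976, 49385), Rational(1132968439, 224900950142820)) = Rational(1294665337880099, 2666682694550580)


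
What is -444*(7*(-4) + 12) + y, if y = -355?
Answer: 6749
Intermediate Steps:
-444*(7*(-4) + 12) + y = -444*(7*(-4) + 12) - 355 = -444*(-28 + 12) - 355 = -444*(-16) - 355 = 7104 - 355 = 6749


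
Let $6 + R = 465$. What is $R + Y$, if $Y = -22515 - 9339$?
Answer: $-31395$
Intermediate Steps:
$R = 459$ ($R = -6 + 465 = 459$)
$Y = -31854$ ($Y = -22515 - 9339 = -31854$)
$R + Y = 459 - 31854 = -31395$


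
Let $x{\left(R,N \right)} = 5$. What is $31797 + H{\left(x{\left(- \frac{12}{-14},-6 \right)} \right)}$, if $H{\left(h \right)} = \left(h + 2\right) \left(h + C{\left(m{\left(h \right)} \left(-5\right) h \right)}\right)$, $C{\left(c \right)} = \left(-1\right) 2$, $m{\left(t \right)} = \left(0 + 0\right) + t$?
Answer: $31818$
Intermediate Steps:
$m{\left(t \right)} = t$ ($m{\left(t \right)} = 0 + t = t$)
$C{\left(c \right)} = -2$
$H{\left(h \right)} = \left(-2 + h\right) \left(2 + h\right)$ ($H{\left(h \right)} = \left(h + 2\right) \left(h - 2\right) = \left(2 + h\right) \left(-2 + h\right) = \left(-2 + h\right) \left(2 + h\right)$)
$31797 + H{\left(x{\left(- \frac{12}{-14},-6 \right)} \right)} = 31797 - \left(4 - 5^{2}\right) = 31797 + \left(-4 + 25\right) = 31797 + 21 = 31818$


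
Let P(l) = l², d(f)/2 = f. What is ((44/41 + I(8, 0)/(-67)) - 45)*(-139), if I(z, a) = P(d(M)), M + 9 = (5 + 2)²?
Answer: 53246313/2747 ≈ 19383.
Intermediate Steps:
M = 40 (M = -9 + (5 + 2)² = -9 + 7² = -9 + 49 = 40)
d(f) = 2*f
I(z, a) = 6400 (I(z, a) = (2*40)² = 80² = 6400)
((44/41 + I(8, 0)/(-67)) - 45)*(-139) = ((44/41 + 6400/(-67)) - 45)*(-139) = ((44*(1/41) + 6400*(-1/67)) - 45)*(-139) = ((44/41 - 6400/67) - 45)*(-139) = (-259452/2747 - 45)*(-139) = -383067/2747*(-139) = 53246313/2747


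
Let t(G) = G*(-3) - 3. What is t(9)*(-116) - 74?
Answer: 3406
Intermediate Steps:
t(G) = -3 - 3*G (t(G) = -3*G - 3 = -3 - 3*G)
t(9)*(-116) - 74 = (-3 - 3*9)*(-116) - 74 = (-3 - 27)*(-116) - 74 = -30*(-116) - 74 = 3480 - 74 = 3406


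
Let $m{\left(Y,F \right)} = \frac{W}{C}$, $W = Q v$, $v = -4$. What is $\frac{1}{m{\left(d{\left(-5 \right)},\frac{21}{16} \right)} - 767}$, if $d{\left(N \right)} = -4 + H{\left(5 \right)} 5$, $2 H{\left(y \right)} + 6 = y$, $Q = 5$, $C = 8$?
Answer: $- \frac{2}{1539} \approx -0.0012995$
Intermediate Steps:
$H{\left(y \right)} = -3 + \frac{y}{2}$
$d{\left(N \right)} = - \frac{13}{2}$ ($d{\left(N \right)} = -4 + \left(-3 + \frac{1}{2} \cdot 5\right) 5 = -4 + \left(-3 + \frac{5}{2}\right) 5 = -4 - \frac{5}{2} = - \frac{13}{2}$)
$W = -20$ ($W = 5 \left(-4\right) = -20$)
$m{\left(Y,F \right)} = - \frac{5}{2}$ ($m{\left(Y,F \right)} = - \frac{20}{8} = \left(-20\right) \frac{1}{8} = - \frac{5}{2}$)
$\frac{1}{m{\left(d{\left(-5 \right)},\frac{21}{16} \right)} - 767} = \frac{1}{- \frac{5}{2} - 767} = \frac{1}{- \frac{1539}{2}} = - \frac{2}{1539}$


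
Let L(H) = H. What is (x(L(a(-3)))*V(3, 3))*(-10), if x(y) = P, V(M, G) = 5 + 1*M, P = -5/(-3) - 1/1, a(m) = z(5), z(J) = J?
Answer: -160/3 ≈ -53.333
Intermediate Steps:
a(m) = 5
P = ⅔ (P = -5*(-⅓) - 1*1 = 5/3 - 1 = ⅔ ≈ 0.66667)
V(M, G) = 5 + M
x(y) = ⅔
(x(L(a(-3)))*V(3, 3))*(-10) = (2*(5 + 3)/3)*(-10) = ((⅔)*8)*(-10) = (16/3)*(-10) = -160/3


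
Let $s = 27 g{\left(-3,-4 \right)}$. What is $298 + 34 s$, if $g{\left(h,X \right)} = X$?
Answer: $-3374$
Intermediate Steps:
$s = -108$ ($s = 27 \left(-4\right) = -108$)
$298 + 34 s = 298 + 34 \left(-108\right) = 298 - 3672 = -3374$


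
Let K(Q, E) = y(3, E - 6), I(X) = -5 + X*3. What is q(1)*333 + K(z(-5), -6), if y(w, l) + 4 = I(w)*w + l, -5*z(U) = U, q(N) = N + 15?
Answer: 5324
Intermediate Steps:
q(N) = 15 + N
z(U) = -U/5
I(X) = -5 + 3*X
y(w, l) = -4 + l + w*(-5 + 3*w) (y(w, l) = -4 + ((-5 + 3*w)*w + l) = -4 + (w*(-5 + 3*w) + l) = -4 + (l + w*(-5 + 3*w)) = -4 + l + w*(-5 + 3*w))
K(Q, E) = 2 + E (K(Q, E) = -4 + (E - 6) + 3*(-5 + 3*3) = -4 + (-6 + E) + 3*(-5 + 9) = -4 + (-6 + E) + 3*4 = -4 + (-6 + E) + 12 = 2 + E)
q(1)*333 + K(z(-5), -6) = (15 + 1)*333 + (2 - 6) = 16*333 - 4 = 5328 - 4 = 5324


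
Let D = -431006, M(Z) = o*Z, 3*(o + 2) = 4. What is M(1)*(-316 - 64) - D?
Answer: 1293778/3 ≈ 4.3126e+5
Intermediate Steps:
o = -⅔ (o = -2 + (⅓)*4 = -2 + 4/3 = -⅔ ≈ -0.66667)
M(Z) = -2*Z/3
M(1)*(-316 - 64) - D = (-⅔*1)*(-316 - 64) - 1*(-431006) = -⅔*(-380) + 431006 = 760/3 + 431006 = 1293778/3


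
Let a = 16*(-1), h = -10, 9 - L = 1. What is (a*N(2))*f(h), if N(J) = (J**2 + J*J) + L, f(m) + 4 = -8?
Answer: 3072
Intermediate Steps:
L = 8 (L = 9 - 1*1 = 9 - 1 = 8)
f(m) = -12 (f(m) = -4 - 8 = -12)
N(J) = 8 + 2*J**2 (N(J) = (J**2 + J*J) + 8 = (J**2 + J**2) + 8 = 2*J**2 + 8 = 8 + 2*J**2)
a = -16
(a*N(2))*f(h) = -16*(8 + 2*2**2)*(-12) = -16*(8 + 2*4)*(-12) = -16*(8 + 8)*(-12) = -16*16*(-12) = -256*(-12) = 3072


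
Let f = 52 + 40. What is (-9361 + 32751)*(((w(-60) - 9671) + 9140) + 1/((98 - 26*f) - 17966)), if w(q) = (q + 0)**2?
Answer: 145434199321/2026 ≈ 7.1784e+7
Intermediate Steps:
w(q) = q**2
f = 92
(-9361 + 32751)*(((w(-60) - 9671) + 9140) + 1/((98 - 26*f) - 17966)) = (-9361 + 32751)*((((-60)**2 - 9671) + 9140) + 1/((98 - 26*92) - 17966)) = 23390*(((3600 - 9671) + 9140) + 1/((98 - 2392) - 17966)) = 23390*((-6071 + 9140) + 1/(-2294 - 17966)) = 23390*(3069 + 1/(-20260)) = 23390*(3069 - 1/20260) = 23390*(62177939/20260) = 145434199321/2026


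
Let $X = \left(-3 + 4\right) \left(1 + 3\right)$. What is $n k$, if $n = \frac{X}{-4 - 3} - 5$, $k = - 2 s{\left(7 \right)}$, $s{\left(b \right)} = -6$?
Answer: $- \frac{468}{7} \approx -66.857$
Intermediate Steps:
$k = 12$ ($k = \left(-2\right) \left(-6\right) = 12$)
$X = 4$ ($X = 1 \cdot 4 = 4$)
$n = - \frac{39}{7}$ ($n = \frac{1}{-4 - 3} \cdot 4 - 5 = \frac{1}{-7} \cdot 4 - 5 = \left(- \frac{1}{7}\right) 4 - 5 = - \frac{4}{7} - 5 = - \frac{39}{7} \approx -5.5714$)
$n k = \left(- \frac{39}{7}\right) 12 = - \frac{468}{7}$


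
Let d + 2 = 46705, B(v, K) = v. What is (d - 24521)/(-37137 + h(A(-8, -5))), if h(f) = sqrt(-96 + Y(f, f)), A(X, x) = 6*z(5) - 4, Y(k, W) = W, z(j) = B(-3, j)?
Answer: -823772934/1379156887 - 22182*I*sqrt(118)/1379156887 ≈ -0.5973 - 0.00017471*I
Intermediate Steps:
z(j) = -3
d = 46703 (d = -2 + 46705 = 46703)
A(X, x) = -22 (A(X, x) = 6*(-3) - 4 = -18 - 4 = -22)
h(f) = sqrt(-96 + f)
(d - 24521)/(-37137 + h(A(-8, -5))) = (46703 - 24521)/(-37137 + sqrt(-96 - 22)) = 22182/(-37137 + sqrt(-118)) = 22182/(-37137 + I*sqrt(118))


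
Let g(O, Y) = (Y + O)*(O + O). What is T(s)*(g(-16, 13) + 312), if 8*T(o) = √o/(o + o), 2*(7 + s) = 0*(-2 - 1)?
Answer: -51*I*√7/14 ≈ -9.6381*I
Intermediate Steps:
g(O, Y) = 2*O*(O + Y) (g(O, Y) = (O + Y)*(2*O) = 2*O*(O + Y))
s = -7 (s = -7 + (0*(-2 - 1))/2 = -7 + (0*(-3))/2 = -7 + (½)*0 = -7 + 0 = -7)
T(o) = 1/(16*√o) (T(o) = (√o/(o + o))/8 = (√o/((2*o)))/8 = ((1/(2*o))*√o)/8 = (1/(2*√o))/8 = 1/(16*√o))
T(s)*(g(-16, 13) + 312) = (1/(16*√(-7)))*(2*(-16)*(-16 + 13) + 312) = ((-I*√7/7)/16)*(2*(-16)*(-3) + 312) = (-I*√7/112)*(96 + 312) = -I*√7/112*408 = -51*I*√7/14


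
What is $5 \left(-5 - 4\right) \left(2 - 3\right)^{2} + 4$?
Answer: $-41$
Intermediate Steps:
$5 \left(-5 - 4\right) \left(2 - 3\right)^{2} + 4 = 5 \left(-9\right) \left(-1\right)^{2} + 4 = \left(-45\right) 1 + 4 = -45 + 4 = -41$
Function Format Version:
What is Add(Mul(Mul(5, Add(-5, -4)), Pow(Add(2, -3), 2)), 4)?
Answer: -41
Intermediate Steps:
Add(Mul(Mul(5, Add(-5, -4)), Pow(Add(2, -3), 2)), 4) = Add(Mul(Mul(5, -9), Pow(-1, 2)), 4) = Add(Mul(-45, 1), 4) = Add(-45, 4) = -41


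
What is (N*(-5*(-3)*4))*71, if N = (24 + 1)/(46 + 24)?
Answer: 10650/7 ≈ 1521.4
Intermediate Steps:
N = 5/14 (N = 25/70 = 25*(1/70) = 5/14 ≈ 0.35714)
(N*(-5*(-3)*4))*71 = (5*(-5*(-3)*4)/14)*71 = (5*(15*4)/14)*71 = ((5/14)*60)*71 = (150/7)*71 = 10650/7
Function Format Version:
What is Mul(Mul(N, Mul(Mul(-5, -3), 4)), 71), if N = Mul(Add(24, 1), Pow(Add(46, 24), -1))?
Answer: Rational(10650, 7) ≈ 1521.4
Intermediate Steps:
N = Rational(5, 14) (N = Mul(25, Pow(70, -1)) = Mul(25, Rational(1, 70)) = Rational(5, 14) ≈ 0.35714)
Mul(Mul(N, Mul(Mul(-5, -3), 4)), 71) = Mul(Mul(Rational(5, 14), Mul(Mul(-5, -3), 4)), 71) = Mul(Mul(Rational(5, 14), Mul(15, 4)), 71) = Mul(Mul(Rational(5, 14), 60), 71) = Mul(Rational(150, 7), 71) = Rational(10650, 7)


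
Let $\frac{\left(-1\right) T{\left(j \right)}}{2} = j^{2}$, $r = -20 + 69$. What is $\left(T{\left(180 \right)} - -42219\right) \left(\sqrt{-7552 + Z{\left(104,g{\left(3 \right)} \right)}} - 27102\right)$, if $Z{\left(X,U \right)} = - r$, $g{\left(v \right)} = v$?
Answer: $611990262 - 22581 i \sqrt{7601} \approx 6.1199 \cdot 10^{8} - 1.9687 \cdot 10^{6} i$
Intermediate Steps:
$r = 49$
$Z{\left(X,U \right)} = -49$ ($Z{\left(X,U \right)} = \left(-1\right) 49 = -49$)
$T{\left(j \right)} = - 2 j^{2}$
$\left(T{\left(180 \right)} - -42219\right) \left(\sqrt{-7552 + Z{\left(104,g{\left(3 \right)} \right)}} - 27102\right) = \left(- 2 \cdot 180^{2} - -42219\right) \left(\sqrt{-7552 - 49} - 27102\right) = \left(\left(-2\right) 32400 + 42219\right) \left(\sqrt{-7601} - 27102\right) = \left(-64800 + 42219\right) \left(i \sqrt{7601} - 27102\right) = - 22581 \left(-27102 + i \sqrt{7601}\right) = 611990262 - 22581 i \sqrt{7601}$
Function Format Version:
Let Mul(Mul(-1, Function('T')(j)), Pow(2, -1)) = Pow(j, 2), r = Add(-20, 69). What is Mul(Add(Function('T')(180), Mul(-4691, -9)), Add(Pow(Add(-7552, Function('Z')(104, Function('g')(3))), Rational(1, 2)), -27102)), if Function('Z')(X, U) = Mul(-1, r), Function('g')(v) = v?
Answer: Add(611990262, Mul(-22581, I, Pow(7601, Rational(1, 2)))) ≈ Add(6.1199e+8, Mul(-1.9687e+6, I))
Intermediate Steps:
r = 49
Function('Z')(X, U) = -49 (Function('Z')(X, U) = Mul(-1, 49) = -49)
Function('T')(j) = Mul(-2, Pow(j, 2))
Mul(Add(Function('T')(180), Mul(-4691, -9)), Add(Pow(Add(-7552, Function('Z')(104, Function('g')(3))), Rational(1, 2)), -27102)) = Mul(Add(Mul(-2, Pow(180, 2)), Mul(-4691, -9)), Add(Pow(Add(-7552, -49), Rational(1, 2)), -27102)) = Mul(Add(Mul(-2, 32400), 42219), Add(Pow(-7601, Rational(1, 2)), -27102)) = Mul(Add(-64800, 42219), Add(Mul(I, Pow(7601, Rational(1, 2))), -27102)) = Mul(-22581, Add(-27102, Mul(I, Pow(7601, Rational(1, 2))))) = Add(611990262, Mul(-22581, I, Pow(7601, Rational(1, 2))))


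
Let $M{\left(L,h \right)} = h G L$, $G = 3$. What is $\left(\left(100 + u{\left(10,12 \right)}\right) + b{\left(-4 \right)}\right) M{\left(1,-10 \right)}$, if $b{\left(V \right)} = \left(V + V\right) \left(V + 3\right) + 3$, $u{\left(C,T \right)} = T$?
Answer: $-3690$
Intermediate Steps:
$b{\left(V \right)} = 3 + 2 V \left(3 + V\right)$ ($b{\left(V \right)} = 2 V \left(3 + V\right) + 3 = 3 + 2 V \left(3 + V\right)$)
$M{\left(L,h \right)} = 3 L h$ ($M{\left(L,h \right)} = h 3 L = 3 h L = 3 L h$)
$\left(\left(100 + u{\left(10,12 \right)}\right) + b{\left(-4 \right)}\right) M{\left(1,-10 \right)} = \left(\left(100 + 12\right) + \left(3 + 2 \left(-4\right)^{2} + 6 \left(-4\right)\right)\right) 3 \cdot 1 \left(-10\right) = \left(112 + \left(3 + 2 \cdot 16 - 24\right)\right) \left(-30\right) = \left(112 + \left(3 + 32 - 24\right)\right) \left(-30\right) = \left(112 + 11\right) \left(-30\right) = 123 \left(-30\right) = -3690$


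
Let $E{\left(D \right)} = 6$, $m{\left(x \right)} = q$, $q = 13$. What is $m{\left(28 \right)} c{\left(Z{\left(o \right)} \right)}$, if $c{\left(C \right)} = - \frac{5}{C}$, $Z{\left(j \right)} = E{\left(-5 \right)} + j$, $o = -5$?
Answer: $-65$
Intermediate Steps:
$m{\left(x \right)} = 13$
$Z{\left(j \right)} = 6 + j$
$m{\left(28 \right)} c{\left(Z{\left(o \right)} \right)} = 13 \left(- \frac{5}{6 - 5}\right) = 13 \left(- \frac{5}{1}\right) = 13 \left(\left(-5\right) 1\right) = 13 \left(-5\right) = -65$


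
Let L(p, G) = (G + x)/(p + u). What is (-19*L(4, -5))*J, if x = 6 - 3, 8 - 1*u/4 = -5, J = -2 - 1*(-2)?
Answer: 0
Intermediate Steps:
J = 0 (J = -2 + 2 = 0)
u = 52 (u = 32 - 4*(-5) = 32 + 20 = 52)
x = 3
L(p, G) = (3 + G)/(52 + p) (L(p, G) = (G + 3)/(p + 52) = (3 + G)/(52 + p))
(-19*L(4, -5))*J = -19*(3 - 5)/(52 + 4)*0 = -19*(-2)/56*0 = -19*(-1/28)*0 = (19/28)*0 = 0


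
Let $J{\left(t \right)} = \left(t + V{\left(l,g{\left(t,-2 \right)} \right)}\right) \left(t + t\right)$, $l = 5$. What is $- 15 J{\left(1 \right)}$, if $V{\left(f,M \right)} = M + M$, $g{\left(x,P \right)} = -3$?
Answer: $150$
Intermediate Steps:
$V{\left(f,M \right)} = 2 M$
$J{\left(t \right)} = 2 t \left(-6 + t\right)$ ($J{\left(t \right)} = \left(t + 2 \left(-3\right)\right) \left(t + t\right) = \left(t - 6\right) 2 t = \left(-6 + t\right) 2 t = 2 t \left(-6 + t\right)$)
$- 15 J{\left(1 \right)} = - 15 \cdot 2 \cdot 1 \left(-6 + 1\right) = - 15 \cdot 2 \cdot 1 \left(-5\right) = \left(-15\right) \left(-10\right) = 150$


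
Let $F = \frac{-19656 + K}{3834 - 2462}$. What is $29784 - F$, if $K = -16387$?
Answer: $\frac{5842813}{196} \approx 29810.0$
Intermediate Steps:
$F = - \frac{5149}{196}$ ($F = \frac{-19656 - 16387}{3834 - 2462} = - \frac{36043}{1372} = \left(-36043\right) \frac{1}{1372} = - \frac{5149}{196} \approx -26.27$)
$29784 - F = 29784 - - \frac{5149}{196} = 29784 + \frac{5149}{196} = \frac{5842813}{196}$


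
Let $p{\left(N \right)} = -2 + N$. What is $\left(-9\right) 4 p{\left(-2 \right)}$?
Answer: $144$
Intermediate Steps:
$\left(-9\right) 4 p{\left(-2 \right)} = \left(-9\right) 4 \left(-2 - 2\right) = \left(-36\right) \left(-4\right) = 144$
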